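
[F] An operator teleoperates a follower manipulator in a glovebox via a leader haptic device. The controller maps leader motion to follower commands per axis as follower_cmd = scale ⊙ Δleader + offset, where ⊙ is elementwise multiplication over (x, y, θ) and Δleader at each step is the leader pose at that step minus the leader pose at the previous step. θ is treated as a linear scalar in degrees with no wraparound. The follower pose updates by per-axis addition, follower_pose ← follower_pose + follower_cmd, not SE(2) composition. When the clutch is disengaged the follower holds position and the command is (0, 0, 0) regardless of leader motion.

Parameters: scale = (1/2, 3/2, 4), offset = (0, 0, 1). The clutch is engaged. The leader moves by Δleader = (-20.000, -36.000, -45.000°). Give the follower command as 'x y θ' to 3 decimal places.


axis x: 1/2·-20.000 + 0 = -10.000
axis y: 3/2·-36.000 + 0 = -54.000
axis θ: 4·-45.000 + 1 = -179.000

-10.000 -54.000 -179.000


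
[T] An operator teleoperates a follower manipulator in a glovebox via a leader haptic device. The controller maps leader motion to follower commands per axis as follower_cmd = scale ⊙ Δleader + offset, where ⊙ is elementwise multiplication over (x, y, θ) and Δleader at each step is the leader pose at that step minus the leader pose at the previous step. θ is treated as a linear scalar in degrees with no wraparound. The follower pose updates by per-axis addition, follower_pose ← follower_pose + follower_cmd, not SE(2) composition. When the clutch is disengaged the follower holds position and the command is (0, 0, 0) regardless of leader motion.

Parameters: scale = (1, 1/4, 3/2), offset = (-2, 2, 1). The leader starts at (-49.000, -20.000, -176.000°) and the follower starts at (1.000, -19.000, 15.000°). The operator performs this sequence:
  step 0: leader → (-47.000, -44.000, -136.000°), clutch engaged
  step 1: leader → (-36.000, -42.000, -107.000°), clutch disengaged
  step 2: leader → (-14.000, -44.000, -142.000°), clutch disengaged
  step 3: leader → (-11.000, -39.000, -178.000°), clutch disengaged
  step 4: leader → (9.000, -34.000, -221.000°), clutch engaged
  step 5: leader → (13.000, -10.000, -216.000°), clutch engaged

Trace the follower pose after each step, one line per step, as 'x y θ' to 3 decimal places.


1.000 -23.000 76.000
1.000 -23.000 76.000
1.000 -23.000 76.000
1.000 -23.000 76.000
19.000 -19.750 12.500
21.000 -11.750 21.000

step 0: Δleader=(2.000, -24.000, 40.000°), engaged; cmd=(0.000, -4.000, 61.000°) → follower=(1.000, -23.000, 76.000°)
step 1: Δleader=(11.000, 2.000, 29.000°), disengaged; cmd=(0,0,0) → follower holds at (1.000, -23.000, 76.000°)
step 2: Δleader=(22.000, -2.000, -35.000°), disengaged; cmd=(0,0,0) → follower holds at (1.000, -23.000, 76.000°)
step 3: Δleader=(3.000, 5.000, -36.000°), disengaged; cmd=(0,0,0) → follower holds at (1.000, -23.000, 76.000°)
step 4: Δleader=(20.000, 5.000, -43.000°), engaged; cmd=(18.000, 3.250, -63.500°) → follower=(19.000, -19.750, 12.500°)
step 5: Δleader=(4.000, 24.000, 5.000°), engaged; cmd=(2.000, 8.000, 8.500°) → follower=(21.000, -11.750, 21.000°)


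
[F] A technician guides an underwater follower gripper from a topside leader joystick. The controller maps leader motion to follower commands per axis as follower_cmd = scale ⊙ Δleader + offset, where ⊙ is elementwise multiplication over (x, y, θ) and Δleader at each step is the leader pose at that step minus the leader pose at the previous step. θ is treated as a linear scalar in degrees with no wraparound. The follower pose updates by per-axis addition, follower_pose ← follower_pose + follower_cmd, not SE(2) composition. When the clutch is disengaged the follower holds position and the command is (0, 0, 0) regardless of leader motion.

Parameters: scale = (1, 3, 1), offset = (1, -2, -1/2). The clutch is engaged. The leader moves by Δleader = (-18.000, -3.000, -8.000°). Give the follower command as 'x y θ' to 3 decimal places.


axis x: 1·-18.000 + 1 = -17.000
axis y: 3·-3.000 + -2 = -11.000
axis θ: 1·-8.000 + -1/2 = -8.500

-17.000 -11.000 -8.500


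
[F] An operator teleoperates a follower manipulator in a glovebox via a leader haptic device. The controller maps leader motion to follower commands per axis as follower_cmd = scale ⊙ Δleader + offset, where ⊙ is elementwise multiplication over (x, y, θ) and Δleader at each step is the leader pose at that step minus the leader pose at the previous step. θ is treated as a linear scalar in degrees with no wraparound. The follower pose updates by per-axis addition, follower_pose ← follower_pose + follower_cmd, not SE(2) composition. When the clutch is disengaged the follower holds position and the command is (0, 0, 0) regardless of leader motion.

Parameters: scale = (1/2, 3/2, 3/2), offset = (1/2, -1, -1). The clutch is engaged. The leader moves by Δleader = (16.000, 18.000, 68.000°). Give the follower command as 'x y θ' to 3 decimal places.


8.500 26.000 101.000

axis x: 1/2·16.000 + 1/2 = 8.500
axis y: 3/2·18.000 + -1 = 26.000
axis θ: 3/2·68.000 + -1 = 101.000


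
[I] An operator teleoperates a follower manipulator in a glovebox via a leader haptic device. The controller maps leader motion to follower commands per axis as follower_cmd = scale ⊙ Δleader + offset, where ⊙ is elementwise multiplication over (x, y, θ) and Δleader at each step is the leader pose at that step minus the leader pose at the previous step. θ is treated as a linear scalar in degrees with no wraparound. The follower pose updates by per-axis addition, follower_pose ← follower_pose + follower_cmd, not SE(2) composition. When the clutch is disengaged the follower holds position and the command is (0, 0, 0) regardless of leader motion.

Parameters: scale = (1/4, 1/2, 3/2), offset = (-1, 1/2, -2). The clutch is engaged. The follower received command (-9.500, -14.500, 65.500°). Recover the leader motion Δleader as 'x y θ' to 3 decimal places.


-34.000 -30.000 45.000

axis x: (-9.500 − -1) / (1/4) = -34.000
axis y: (-14.500 − 1/2) / (1/2) = -30.000
axis θ: (65.500 − -2) / (3/2) = 45.000


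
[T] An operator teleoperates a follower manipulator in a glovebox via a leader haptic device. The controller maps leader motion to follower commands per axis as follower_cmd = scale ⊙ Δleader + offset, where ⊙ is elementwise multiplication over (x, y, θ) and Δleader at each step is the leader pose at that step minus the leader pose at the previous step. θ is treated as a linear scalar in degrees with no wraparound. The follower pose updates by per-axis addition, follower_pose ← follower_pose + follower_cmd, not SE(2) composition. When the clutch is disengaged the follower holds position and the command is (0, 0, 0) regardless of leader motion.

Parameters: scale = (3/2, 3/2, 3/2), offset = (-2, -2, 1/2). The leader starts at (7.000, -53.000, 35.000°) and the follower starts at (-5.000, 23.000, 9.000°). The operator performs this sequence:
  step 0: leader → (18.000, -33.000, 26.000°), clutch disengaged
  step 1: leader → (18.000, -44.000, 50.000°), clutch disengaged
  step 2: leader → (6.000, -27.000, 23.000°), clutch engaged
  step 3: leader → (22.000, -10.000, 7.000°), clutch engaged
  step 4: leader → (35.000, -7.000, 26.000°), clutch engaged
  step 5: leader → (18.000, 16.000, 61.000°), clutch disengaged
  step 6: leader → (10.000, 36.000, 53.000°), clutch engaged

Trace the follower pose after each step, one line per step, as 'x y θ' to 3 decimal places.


step 0: Δleader=(11.000, 20.000, -9.000°), disengaged; cmd=(0,0,0) → follower holds at (-5.000, 23.000, 9.000°)
step 1: Δleader=(0.000, -11.000, 24.000°), disengaged; cmd=(0,0,0) → follower holds at (-5.000, 23.000, 9.000°)
step 2: Δleader=(-12.000, 17.000, -27.000°), engaged; cmd=(-20.000, 23.500, -40.000°) → follower=(-25.000, 46.500, -31.000°)
step 3: Δleader=(16.000, 17.000, -16.000°), engaged; cmd=(22.000, 23.500, -23.500°) → follower=(-3.000, 70.000, -54.500°)
step 4: Δleader=(13.000, 3.000, 19.000°), engaged; cmd=(17.500, 2.500, 29.000°) → follower=(14.500, 72.500, -25.500°)
step 5: Δleader=(-17.000, 23.000, 35.000°), disengaged; cmd=(0,0,0) → follower holds at (14.500, 72.500, -25.500°)
step 6: Δleader=(-8.000, 20.000, -8.000°), engaged; cmd=(-14.000, 28.000, -11.500°) → follower=(0.500, 100.500, -37.000°)

-5.000 23.000 9.000
-5.000 23.000 9.000
-25.000 46.500 -31.000
-3.000 70.000 -54.500
14.500 72.500 -25.500
14.500 72.500 -25.500
0.500 100.500 -37.000


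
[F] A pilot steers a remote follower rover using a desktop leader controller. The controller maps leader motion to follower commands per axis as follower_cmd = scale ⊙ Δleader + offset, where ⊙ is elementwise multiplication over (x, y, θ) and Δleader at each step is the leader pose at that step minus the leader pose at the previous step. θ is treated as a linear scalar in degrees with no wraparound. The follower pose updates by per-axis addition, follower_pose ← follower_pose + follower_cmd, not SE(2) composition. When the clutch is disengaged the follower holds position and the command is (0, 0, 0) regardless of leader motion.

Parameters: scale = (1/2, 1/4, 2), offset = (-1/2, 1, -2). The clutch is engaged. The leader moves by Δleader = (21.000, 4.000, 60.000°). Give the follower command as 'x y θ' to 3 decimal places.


10.000 2.000 118.000

axis x: 1/2·21.000 + -1/2 = 10.000
axis y: 1/4·4.000 + 1 = 2.000
axis θ: 2·60.000 + -2 = 118.000


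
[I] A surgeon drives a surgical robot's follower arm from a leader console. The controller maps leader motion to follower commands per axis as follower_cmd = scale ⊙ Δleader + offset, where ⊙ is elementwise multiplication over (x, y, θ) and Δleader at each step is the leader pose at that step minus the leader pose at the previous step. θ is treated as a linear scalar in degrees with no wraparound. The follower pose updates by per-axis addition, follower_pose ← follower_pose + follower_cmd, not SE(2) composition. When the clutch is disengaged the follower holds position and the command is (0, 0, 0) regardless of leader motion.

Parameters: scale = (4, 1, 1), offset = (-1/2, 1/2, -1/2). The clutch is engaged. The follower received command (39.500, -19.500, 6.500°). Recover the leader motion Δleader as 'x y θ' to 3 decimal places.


10.000 -20.000 7.000

axis x: (39.500 − -1/2) / (4) = 10.000
axis y: (-19.500 − 1/2) / (1) = -20.000
axis θ: (6.500 − -1/2) / (1) = 7.000


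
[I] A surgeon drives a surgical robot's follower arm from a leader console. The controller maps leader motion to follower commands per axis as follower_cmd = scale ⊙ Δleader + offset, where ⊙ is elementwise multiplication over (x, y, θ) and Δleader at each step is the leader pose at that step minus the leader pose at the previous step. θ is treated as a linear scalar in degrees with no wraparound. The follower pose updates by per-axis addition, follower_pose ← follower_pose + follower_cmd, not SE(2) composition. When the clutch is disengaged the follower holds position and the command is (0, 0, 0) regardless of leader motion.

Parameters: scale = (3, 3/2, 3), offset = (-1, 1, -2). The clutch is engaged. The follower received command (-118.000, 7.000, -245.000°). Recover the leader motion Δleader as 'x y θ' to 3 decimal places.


axis x: (-118.000 − -1) / (3) = -39.000
axis y: (7.000 − 1) / (3/2) = 4.000
axis θ: (-245.000 − -2) / (3) = -81.000

-39.000 4.000 -81.000


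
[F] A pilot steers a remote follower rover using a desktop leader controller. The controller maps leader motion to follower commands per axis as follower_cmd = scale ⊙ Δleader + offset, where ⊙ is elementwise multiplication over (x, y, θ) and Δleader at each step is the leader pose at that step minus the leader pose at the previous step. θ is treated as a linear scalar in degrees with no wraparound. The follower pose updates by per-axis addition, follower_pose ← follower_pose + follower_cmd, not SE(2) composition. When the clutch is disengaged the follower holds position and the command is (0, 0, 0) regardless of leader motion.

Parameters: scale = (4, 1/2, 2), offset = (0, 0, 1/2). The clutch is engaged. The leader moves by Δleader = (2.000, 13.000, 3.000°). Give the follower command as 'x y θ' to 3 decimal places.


8.000 6.500 6.500

axis x: 4·2.000 + 0 = 8.000
axis y: 1/2·13.000 + 0 = 6.500
axis θ: 2·3.000 + 1/2 = 6.500


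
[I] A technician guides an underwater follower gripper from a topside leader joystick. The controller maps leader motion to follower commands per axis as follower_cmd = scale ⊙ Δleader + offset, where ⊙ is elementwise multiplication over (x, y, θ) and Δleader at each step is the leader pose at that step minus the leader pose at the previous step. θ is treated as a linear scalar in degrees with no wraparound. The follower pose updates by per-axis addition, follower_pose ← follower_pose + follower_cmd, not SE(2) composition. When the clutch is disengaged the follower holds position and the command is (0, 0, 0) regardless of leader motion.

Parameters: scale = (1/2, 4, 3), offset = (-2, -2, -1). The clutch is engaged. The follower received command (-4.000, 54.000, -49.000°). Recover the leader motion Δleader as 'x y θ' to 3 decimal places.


-4.000 14.000 -16.000

axis x: (-4.000 − -2) / (1/2) = -4.000
axis y: (54.000 − -2) / (4) = 14.000
axis θ: (-49.000 − -1) / (3) = -16.000


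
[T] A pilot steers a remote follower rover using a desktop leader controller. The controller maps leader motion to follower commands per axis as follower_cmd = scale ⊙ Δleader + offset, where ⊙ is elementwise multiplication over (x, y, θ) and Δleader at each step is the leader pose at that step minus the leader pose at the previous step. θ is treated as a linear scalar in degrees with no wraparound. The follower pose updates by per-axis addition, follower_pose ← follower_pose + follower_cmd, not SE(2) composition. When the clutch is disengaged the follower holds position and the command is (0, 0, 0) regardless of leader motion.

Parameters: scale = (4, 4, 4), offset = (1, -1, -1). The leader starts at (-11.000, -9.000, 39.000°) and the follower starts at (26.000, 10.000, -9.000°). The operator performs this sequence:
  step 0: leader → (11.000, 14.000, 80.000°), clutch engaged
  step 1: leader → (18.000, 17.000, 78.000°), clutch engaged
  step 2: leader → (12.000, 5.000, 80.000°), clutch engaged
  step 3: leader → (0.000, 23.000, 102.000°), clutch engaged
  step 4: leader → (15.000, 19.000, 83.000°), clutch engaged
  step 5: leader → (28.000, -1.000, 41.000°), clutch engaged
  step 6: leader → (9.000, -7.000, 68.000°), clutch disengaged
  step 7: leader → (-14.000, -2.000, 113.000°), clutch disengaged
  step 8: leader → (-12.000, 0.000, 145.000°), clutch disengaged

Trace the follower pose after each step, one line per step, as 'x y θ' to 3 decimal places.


step 0: Δleader=(22.000, 23.000, 41.000°), engaged; cmd=(89.000, 91.000, 163.000°) → follower=(115.000, 101.000, 154.000°)
step 1: Δleader=(7.000, 3.000, -2.000°), engaged; cmd=(29.000, 11.000, -9.000°) → follower=(144.000, 112.000, 145.000°)
step 2: Δleader=(-6.000, -12.000, 2.000°), engaged; cmd=(-23.000, -49.000, 7.000°) → follower=(121.000, 63.000, 152.000°)
step 3: Δleader=(-12.000, 18.000, 22.000°), engaged; cmd=(-47.000, 71.000, 87.000°) → follower=(74.000, 134.000, 239.000°)
step 4: Δleader=(15.000, -4.000, -19.000°), engaged; cmd=(61.000, -17.000, -77.000°) → follower=(135.000, 117.000, 162.000°)
step 5: Δleader=(13.000, -20.000, -42.000°), engaged; cmd=(53.000, -81.000, -169.000°) → follower=(188.000, 36.000, -7.000°)
step 6: Δleader=(-19.000, -6.000, 27.000°), disengaged; cmd=(0,0,0) → follower holds at (188.000, 36.000, -7.000°)
step 7: Δleader=(-23.000, 5.000, 45.000°), disengaged; cmd=(0,0,0) → follower holds at (188.000, 36.000, -7.000°)
step 8: Δleader=(2.000, 2.000, 32.000°), disengaged; cmd=(0,0,0) → follower holds at (188.000, 36.000, -7.000°)

115.000 101.000 154.000
144.000 112.000 145.000
121.000 63.000 152.000
74.000 134.000 239.000
135.000 117.000 162.000
188.000 36.000 -7.000
188.000 36.000 -7.000
188.000 36.000 -7.000
188.000 36.000 -7.000


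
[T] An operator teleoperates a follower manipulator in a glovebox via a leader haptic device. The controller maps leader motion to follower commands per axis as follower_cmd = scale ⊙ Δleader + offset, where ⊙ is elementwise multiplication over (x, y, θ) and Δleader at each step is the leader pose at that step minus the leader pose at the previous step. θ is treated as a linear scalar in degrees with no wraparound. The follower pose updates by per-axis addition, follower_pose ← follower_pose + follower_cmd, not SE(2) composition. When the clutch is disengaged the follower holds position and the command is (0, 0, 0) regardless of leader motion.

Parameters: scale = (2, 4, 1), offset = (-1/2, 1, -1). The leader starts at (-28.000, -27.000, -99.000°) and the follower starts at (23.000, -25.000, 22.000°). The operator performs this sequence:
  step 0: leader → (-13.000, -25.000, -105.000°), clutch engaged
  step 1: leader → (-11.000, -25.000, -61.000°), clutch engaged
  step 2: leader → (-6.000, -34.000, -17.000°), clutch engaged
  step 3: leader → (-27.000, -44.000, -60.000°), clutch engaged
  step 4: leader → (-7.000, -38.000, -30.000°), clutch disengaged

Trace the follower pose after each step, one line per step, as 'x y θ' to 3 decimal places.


52.500 -16.000 15.000
56.000 -15.000 58.000
65.500 -50.000 101.000
23.000 -89.000 57.000
23.000 -89.000 57.000

step 0: Δleader=(15.000, 2.000, -6.000°), engaged; cmd=(29.500, 9.000, -7.000°) → follower=(52.500, -16.000, 15.000°)
step 1: Δleader=(2.000, 0.000, 44.000°), engaged; cmd=(3.500, 1.000, 43.000°) → follower=(56.000, -15.000, 58.000°)
step 2: Δleader=(5.000, -9.000, 44.000°), engaged; cmd=(9.500, -35.000, 43.000°) → follower=(65.500, -50.000, 101.000°)
step 3: Δleader=(-21.000, -10.000, -43.000°), engaged; cmd=(-42.500, -39.000, -44.000°) → follower=(23.000, -89.000, 57.000°)
step 4: Δleader=(20.000, 6.000, 30.000°), disengaged; cmd=(0,0,0) → follower holds at (23.000, -89.000, 57.000°)


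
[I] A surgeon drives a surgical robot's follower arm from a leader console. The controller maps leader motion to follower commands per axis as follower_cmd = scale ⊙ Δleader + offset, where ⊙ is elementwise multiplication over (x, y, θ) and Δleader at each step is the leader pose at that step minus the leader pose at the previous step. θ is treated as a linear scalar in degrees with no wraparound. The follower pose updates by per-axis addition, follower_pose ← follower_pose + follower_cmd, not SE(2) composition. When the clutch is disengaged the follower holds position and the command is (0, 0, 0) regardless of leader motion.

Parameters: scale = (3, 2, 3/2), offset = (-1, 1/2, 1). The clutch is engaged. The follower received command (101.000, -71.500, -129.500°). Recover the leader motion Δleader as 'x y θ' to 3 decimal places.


axis x: (101.000 − -1) / (3) = 34.000
axis y: (-71.500 − 1/2) / (2) = -36.000
axis θ: (-129.500 − 1) / (3/2) = -87.000

34.000 -36.000 -87.000


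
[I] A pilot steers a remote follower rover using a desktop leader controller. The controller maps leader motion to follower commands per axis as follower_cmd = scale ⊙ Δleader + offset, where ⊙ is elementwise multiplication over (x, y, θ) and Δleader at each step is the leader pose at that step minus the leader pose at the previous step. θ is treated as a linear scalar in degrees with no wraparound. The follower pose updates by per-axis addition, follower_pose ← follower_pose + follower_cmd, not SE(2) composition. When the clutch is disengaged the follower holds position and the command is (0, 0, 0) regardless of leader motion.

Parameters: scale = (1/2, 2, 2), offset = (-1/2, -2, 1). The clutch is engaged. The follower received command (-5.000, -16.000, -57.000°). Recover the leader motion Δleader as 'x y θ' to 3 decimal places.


axis x: (-5.000 − -1/2) / (1/2) = -9.000
axis y: (-16.000 − -2) / (2) = -7.000
axis θ: (-57.000 − 1) / (2) = -29.000

-9.000 -7.000 -29.000


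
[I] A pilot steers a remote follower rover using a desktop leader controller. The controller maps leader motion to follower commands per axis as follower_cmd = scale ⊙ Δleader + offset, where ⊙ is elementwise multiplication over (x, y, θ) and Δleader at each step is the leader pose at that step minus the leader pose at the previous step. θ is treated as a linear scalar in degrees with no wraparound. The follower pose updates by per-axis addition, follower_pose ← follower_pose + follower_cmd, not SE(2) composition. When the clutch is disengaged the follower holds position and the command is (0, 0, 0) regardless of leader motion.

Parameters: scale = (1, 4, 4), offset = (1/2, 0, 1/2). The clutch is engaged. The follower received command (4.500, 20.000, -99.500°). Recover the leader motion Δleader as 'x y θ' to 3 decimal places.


4.000 5.000 -25.000

axis x: (4.500 − 1/2) / (1) = 4.000
axis y: (20.000 − 0) / (4) = 5.000
axis θ: (-99.500 − 1/2) / (4) = -25.000


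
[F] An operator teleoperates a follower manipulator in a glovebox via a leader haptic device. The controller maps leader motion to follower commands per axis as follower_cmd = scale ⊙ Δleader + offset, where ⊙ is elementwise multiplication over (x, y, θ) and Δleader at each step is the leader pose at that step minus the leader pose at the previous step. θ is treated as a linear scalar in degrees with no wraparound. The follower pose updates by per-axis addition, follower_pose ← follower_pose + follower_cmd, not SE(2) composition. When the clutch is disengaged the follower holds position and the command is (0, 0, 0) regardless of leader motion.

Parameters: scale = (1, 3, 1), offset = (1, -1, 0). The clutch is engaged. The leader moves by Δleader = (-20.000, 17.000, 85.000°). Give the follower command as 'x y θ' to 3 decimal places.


axis x: 1·-20.000 + 1 = -19.000
axis y: 3·17.000 + -1 = 50.000
axis θ: 1·85.000 + 0 = 85.000

-19.000 50.000 85.000


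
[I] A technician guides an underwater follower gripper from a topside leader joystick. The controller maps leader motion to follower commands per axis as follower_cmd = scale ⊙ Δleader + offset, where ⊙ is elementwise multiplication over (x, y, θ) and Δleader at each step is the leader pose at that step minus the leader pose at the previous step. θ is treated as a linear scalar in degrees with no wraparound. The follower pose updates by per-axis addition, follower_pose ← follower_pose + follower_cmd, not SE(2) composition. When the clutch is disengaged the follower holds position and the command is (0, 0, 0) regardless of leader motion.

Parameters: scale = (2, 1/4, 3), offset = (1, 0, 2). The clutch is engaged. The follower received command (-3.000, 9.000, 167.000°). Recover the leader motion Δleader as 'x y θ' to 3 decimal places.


-2.000 36.000 55.000

axis x: (-3.000 − 1) / (2) = -2.000
axis y: (9.000 − 0) / (1/4) = 36.000
axis θ: (167.000 − 2) / (3) = 55.000


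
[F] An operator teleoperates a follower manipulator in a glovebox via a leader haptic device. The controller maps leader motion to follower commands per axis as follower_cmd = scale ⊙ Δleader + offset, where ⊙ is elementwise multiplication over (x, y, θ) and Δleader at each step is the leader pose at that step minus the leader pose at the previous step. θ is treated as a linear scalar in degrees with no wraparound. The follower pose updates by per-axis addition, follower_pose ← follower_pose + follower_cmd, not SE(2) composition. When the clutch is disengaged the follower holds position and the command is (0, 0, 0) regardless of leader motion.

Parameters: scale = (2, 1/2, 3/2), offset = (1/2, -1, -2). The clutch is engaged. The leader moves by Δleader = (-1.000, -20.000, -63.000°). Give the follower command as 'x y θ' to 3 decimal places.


-1.500 -11.000 -96.500

axis x: 2·-1.000 + 1/2 = -1.500
axis y: 1/2·-20.000 + -1 = -11.000
axis θ: 3/2·-63.000 + -2 = -96.500


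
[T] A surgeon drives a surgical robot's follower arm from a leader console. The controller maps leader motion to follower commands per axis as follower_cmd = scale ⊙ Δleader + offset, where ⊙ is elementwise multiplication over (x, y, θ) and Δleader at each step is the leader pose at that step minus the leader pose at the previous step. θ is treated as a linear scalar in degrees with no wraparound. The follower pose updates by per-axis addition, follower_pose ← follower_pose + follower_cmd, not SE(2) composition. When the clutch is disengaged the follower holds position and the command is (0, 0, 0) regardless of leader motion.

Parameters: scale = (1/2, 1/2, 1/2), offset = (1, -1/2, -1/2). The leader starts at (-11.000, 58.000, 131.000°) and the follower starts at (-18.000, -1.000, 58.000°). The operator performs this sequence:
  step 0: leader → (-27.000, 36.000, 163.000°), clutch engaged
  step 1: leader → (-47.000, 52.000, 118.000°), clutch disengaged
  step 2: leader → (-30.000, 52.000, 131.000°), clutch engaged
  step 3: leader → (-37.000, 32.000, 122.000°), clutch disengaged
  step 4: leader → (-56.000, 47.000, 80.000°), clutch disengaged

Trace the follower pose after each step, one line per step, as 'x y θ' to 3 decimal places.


-25.000 -12.500 73.500
-25.000 -12.500 73.500
-15.500 -13.000 79.500
-15.500 -13.000 79.500
-15.500 -13.000 79.500

step 0: Δleader=(-16.000, -22.000, 32.000°), engaged; cmd=(-7.000, -11.500, 15.500°) → follower=(-25.000, -12.500, 73.500°)
step 1: Δleader=(-20.000, 16.000, -45.000°), disengaged; cmd=(0,0,0) → follower holds at (-25.000, -12.500, 73.500°)
step 2: Δleader=(17.000, 0.000, 13.000°), engaged; cmd=(9.500, -0.500, 6.000°) → follower=(-15.500, -13.000, 79.500°)
step 3: Δleader=(-7.000, -20.000, -9.000°), disengaged; cmd=(0,0,0) → follower holds at (-15.500, -13.000, 79.500°)
step 4: Δleader=(-19.000, 15.000, -42.000°), disengaged; cmd=(0,0,0) → follower holds at (-15.500, -13.000, 79.500°)


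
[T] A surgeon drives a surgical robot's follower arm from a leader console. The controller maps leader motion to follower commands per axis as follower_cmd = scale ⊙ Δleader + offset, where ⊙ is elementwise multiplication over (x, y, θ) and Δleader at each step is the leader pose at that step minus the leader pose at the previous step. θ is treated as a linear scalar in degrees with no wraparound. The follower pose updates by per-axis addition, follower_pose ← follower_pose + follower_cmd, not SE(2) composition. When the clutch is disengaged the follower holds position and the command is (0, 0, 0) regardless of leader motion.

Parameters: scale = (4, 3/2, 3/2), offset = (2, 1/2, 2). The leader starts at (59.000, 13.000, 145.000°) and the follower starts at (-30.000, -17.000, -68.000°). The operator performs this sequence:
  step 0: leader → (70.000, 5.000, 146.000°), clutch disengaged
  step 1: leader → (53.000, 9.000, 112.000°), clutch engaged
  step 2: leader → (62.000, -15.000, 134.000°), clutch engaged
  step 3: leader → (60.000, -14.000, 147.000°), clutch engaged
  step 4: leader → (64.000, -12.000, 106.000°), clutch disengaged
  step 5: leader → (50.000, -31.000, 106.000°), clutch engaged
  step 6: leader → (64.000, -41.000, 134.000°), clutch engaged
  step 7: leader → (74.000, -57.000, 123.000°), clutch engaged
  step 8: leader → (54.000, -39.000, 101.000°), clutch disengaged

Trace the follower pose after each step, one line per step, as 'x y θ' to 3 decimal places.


step 0: Δleader=(11.000, -8.000, 1.000°), disengaged; cmd=(0,0,0) → follower holds at (-30.000, -17.000, -68.000°)
step 1: Δleader=(-17.000, 4.000, -34.000°), engaged; cmd=(-66.000, 6.500, -49.000°) → follower=(-96.000, -10.500, -117.000°)
step 2: Δleader=(9.000, -24.000, 22.000°), engaged; cmd=(38.000, -35.500, 35.000°) → follower=(-58.000, -46.000, -82.000°)
step 3: Δleader=(-2.000, 1.000, 13.000°), engaged; cmd=(-6.000, 2.000, 21.500°) → follower=(-64.000, -44.000, -60.500°)
step 4: Δleader=(4.000, 2.000, -41.000°), disengaged; cmd=(0,0,0) → follower holds at (-64.000, -44.000, -60.500°)
step 5: Δleader=(-14.000, -19.000, 0.000°), engaged; cmd=(-54.000, -28.000, 2.000°) → follower=(-118.000, -72.000, -58.500°)
step 6: Δleader=(14.000, -10.000, 28.000°), engaged; cmd=(58.000, -14.500, 44.000°) → follower=(-60.000, -86.500, -14.500°)
step 7: Δleader=(10.000, -16.000, -11.000°), engaged; cmd=(42.000, -23.500, -14.500°) → follower=(-18.000, -110.000, -29.000°)
step 8: Δleader=(-20.000, 18.000, -22.000°), disengaged; cmd=(0,0,0) → follower holds at (-18.000, -110.000, -29.000°)

-30.000 -17.000 -68.000
-96.000 -10.500 -117.000
-58.000 -46.000 -82.000
-64.000 -44.000 -60.500
-64.000 -44.000 -60.500
-118.000 -72.000 -58.500
-60.000 -86.500 -14.500
-18.000 -110.000 -29.000
-18.000 -110.000 -29.000


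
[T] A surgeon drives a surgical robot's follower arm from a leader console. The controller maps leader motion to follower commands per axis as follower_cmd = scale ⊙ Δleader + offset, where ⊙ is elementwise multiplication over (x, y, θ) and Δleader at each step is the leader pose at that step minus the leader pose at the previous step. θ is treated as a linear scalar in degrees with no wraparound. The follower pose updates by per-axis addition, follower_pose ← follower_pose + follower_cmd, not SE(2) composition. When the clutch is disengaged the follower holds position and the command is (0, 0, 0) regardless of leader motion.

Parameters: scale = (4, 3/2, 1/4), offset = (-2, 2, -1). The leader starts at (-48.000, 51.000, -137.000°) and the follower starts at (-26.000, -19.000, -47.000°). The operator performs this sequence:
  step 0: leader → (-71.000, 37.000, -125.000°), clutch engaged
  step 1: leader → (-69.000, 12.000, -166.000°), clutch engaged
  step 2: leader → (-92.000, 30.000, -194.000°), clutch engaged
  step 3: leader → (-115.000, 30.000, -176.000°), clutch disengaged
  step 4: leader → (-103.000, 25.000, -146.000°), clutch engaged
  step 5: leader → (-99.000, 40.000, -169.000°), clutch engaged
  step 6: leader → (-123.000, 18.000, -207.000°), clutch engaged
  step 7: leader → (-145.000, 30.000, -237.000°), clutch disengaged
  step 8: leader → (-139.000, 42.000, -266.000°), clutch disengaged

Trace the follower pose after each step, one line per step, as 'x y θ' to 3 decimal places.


step 0: Δleader=(-23.000, -14.000, 12.000°), engaged; cmd=(-94.000, -19.000, 2.000°) → follower=(-120.000, -38.000, -45.000°)
step 1: Δleader=(2.000, -25.000, -41.000°), engaged; cmd=(6.000, -35.500, -11.250°) → follower=(-114.000, -73.500, -56.250°)
step 2: Δleader=(-23.000, 18.000, -28.000°), engaged; cmd=(-94.000, 29.000, -8.000°) → follower=(-208.000, -44.500, -64.250°)
step 3: Δleader=(-23.000, 0.000, 18.000°), disengaged; cmd=(0,0,0) → follower holds at (-208.000, -44.500, -64.250°)
step 4: Δleader=(12.000, -5.000, 30.000°), engaged; cmd=(46.000, -5.500, 6.500°) → follower=(-162.000, -50.000, -57.750°)
step 5: Δleader=(4.000, 15.000, -23.000°), engaged; cmd=(14.000, 24.500, -6.750°) → follower=(-148.000, -25.500, -64.500°)
step 6: Δleader=(-24.000, -22.000, -38.000°), engaged; cmd=(-98.000, -31.000, -10.500°) → follower=(-246.000, -56.500, -75.000°)
step 7: Δleader=(-22.000, 12.000, -30.000°), disengaged; cmd=(0,0,0) → follower holds at (-246.000, -56.500, -75.000°)
step 8: Δleader=(6.000, 12.000, -29.000°), disengaged; cmd=(0,0,0) → follower holds at (-246.000, -56.500, -75.000°)

-120.000 -38.000 -45.000
-114.000 -73.500 -56.250
-208.000 -44.500 -64.250
-208.000 -44.500 -64.250
-162.000 -50.000 -57.750
-148.000 -25.500 -64.500
-246.000 -56.500 -75.000
-246.000 -56.500 -75.000
-246.000 -56.500 -75.000


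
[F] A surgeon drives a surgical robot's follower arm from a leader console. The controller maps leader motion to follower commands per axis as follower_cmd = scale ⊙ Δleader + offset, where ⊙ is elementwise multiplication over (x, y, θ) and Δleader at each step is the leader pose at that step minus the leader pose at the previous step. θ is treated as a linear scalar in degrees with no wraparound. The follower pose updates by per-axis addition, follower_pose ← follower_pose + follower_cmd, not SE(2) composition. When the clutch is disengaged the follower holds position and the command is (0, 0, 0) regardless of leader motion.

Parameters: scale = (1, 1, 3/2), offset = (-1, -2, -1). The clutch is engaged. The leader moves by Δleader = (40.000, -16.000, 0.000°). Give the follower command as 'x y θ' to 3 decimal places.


39.000 -18.000 -1.000

axis x: 1·40.000 + -1 = 39.000
axis y: 1·-16.000 + -2 = -18.000
axis θ: 3/2·0.000 + -1 = -1.000


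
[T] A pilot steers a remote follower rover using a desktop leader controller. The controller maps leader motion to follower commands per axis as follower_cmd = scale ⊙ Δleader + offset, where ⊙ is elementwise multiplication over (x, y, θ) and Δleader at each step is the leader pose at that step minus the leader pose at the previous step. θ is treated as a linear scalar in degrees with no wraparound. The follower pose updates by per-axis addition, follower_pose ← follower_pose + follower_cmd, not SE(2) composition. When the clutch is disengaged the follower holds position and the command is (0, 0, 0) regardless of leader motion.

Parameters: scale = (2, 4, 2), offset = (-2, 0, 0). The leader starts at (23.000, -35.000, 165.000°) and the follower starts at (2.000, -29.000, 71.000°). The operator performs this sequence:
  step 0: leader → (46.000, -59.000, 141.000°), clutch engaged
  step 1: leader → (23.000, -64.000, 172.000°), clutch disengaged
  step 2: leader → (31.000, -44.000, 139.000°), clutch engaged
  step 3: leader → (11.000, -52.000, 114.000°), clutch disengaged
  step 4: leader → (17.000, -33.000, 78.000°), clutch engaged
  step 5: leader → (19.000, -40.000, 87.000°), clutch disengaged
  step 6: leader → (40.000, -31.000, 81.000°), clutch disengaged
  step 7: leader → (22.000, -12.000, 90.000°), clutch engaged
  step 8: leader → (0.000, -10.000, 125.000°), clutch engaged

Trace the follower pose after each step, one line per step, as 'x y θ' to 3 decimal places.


step 0: Δleader=(23.000, -24.000, -24.000°), engaged; cmd=(44.000, -96.000, -48.000°) → follower=(46.000, -125.000, 23.000°)
step 1: Δleader=(-23.000, -5.000, 31.000°), disengaged; cmd=(0,0,0) → follower holds at (46.000, -125.000, 23.000°)
step 2: Δleader=(8.000, 20.000, -33.000°), engaged; cmd=(14.000, 80.000, -66.000°) → follower=(60.000, -45.000, -43.000°)
step 3: Δleader=(-20.000, -8.000, -25.000°), disengaged; cmd=(0,0,0) → follower holds at (60.000, -45.000, -43.000°)
step 4: Δleader=(6.000, 19.000, -36.000°), engaged; cmd=(10.000, 76.000, -72.000°) → follower=(70.000, 31.000, -115.000°)
step 5: Δleader=(2.000, -7.000, 9.000°), disengaged; cmd=(0,0,0) → follower holds at (70.000, 31.000, -115.000°)
step 6: Δleader=(21.000, 9.000, -6.000°), disengaged; cmd=(0,0,0) → follower holds at (70.000, 31.000, -115.000°)
step 7: Δleader=(-18.000, 19.000, 9.000°), engaged; cmd=(-38.000, 76.000, 18.000°) → follower=(32.000, 107.000, -97.000°)
step 8: Δleader=(-22.000, 2.000, 35.000°), engaged; cmd=(-46.000, 8.000, 70.000°) → follower=(-14.000, 115.000, -27.000°)

46.000 -125.000 23.000
46.000 -125.000 23.000
60.000 -45.000 -43.000
60.000 -45.000 -43.000
70.000 31.000 -115.000
70.000 31.000 -115.000
70.000 31.000 -115.000
32.000 107.000 -97.000
-14.000 115.000 -27.000


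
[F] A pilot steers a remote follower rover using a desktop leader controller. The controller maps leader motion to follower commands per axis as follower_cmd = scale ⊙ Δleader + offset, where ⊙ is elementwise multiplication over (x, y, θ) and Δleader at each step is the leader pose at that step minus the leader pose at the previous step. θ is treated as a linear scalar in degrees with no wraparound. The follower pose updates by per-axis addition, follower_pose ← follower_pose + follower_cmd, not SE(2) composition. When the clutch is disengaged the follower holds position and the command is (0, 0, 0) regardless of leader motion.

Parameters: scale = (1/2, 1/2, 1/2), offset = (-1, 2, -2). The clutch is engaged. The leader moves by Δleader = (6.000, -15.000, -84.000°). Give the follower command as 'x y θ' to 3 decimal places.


2.000 -5.500 -44.000

axis x: 1/2·6.000 + -1 = 2.000
axis y: 1/2·-15.000 + 2 = -5.500
axis θ: 1/2·-84.000 + -2 = -44.000


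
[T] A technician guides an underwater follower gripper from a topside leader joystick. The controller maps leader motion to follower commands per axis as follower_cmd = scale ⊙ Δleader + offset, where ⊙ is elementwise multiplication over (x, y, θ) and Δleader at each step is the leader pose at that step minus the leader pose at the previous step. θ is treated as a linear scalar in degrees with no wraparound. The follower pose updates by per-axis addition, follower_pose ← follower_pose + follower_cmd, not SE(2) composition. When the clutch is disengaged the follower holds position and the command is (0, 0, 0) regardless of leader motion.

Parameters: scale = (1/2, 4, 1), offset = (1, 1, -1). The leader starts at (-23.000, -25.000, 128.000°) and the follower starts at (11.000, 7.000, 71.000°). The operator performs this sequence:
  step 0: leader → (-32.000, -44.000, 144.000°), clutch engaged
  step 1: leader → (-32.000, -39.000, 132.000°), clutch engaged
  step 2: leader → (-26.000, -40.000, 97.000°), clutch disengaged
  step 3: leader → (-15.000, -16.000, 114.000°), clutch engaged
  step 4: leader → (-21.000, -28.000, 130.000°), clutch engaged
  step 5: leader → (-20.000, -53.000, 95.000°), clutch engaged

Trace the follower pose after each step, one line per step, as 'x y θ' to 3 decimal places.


step 0: Δleader=(-9.000, -19.000, 16.000°), engaged; cmd=(-3.500, -75.000, 15.000°) → follower=(7.500, -68.000, 86.000°)
step 1: Δleader=(0.000, 5.000, -12.000°), engaged; cmd=(1.000, 21.000, -13.000°) → follower=(8.500, -47.000, 73.000°)
step 2: Δleader=(6.000, -1.000, -35.000°), disengaged; cmd=(0,0,0) → follower holds at (8.500, -47.000, 73.000°)
step 3: Δleader=(11.000, 24.000, 17.000°), engaged; cmd=(6.500, 97.000, 16.000°) → follower=(15.000, 50.000, 89.000°)
step 4: Δleader=(-6.000, -12.000, 16.000°), engaged; cmd=(-2.000, -47.000, 15.000°) → follower=(13.000, 3.000, 104.000°)
step 5: Δleader=(1.000, -25.000, -35.000°), engaged; cmd=(1.500, -99.000, -36.000°) → follower=(14.500, -96.000, 68.000°)

7.500 -68.000 86.000
8.500 -47.000 73.000
8.500 -47.000 73.000
15.000 50.000 89.000
13.000 3.000 104.000
14.500 -96.000 68.000


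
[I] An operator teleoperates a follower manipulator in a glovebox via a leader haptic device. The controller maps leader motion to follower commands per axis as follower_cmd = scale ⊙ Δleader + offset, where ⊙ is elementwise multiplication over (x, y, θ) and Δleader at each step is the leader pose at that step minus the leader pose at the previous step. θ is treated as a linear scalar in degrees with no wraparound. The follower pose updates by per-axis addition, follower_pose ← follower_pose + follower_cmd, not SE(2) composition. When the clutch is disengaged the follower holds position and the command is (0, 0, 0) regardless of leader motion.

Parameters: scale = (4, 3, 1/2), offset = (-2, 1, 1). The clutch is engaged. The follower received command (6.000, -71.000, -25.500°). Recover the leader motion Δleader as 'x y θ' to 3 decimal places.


axis x: (6.000 − -2) / (4) = 2.000
axis y: (-71.000 − 1) / (3) = -24.000
axis θ: (-25.500 − 1) / (1/2) = -53.000

2.000 -24.000 -53.000


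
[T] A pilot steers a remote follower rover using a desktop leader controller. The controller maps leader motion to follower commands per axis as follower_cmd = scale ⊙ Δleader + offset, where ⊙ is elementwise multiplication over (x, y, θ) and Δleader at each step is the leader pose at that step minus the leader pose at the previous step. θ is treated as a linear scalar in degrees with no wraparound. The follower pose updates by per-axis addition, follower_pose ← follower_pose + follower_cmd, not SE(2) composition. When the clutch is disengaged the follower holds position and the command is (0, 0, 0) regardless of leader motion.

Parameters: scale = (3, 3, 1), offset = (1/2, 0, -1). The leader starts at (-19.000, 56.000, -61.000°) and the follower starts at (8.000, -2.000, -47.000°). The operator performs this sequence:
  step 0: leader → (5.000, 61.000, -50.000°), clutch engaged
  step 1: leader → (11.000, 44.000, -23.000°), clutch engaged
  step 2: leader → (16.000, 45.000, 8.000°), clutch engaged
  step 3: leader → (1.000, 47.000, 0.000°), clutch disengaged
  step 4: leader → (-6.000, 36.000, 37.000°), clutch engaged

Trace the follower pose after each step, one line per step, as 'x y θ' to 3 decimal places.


step 0: Δleader=(24.000, 5.000, 11.000°), engaged; cmd=(72.500, 15.000, 10.000°) → follower=(80.500, 13.000, -37.000°)
step 1: Δleader=(6.000, -17.000, 27.000°), engaged; cmd=(18.500, -51.000, 26.000°) → follower=(99.000, -38.000, -11.000°)
step 2: Δleader=(5.000, 1.000, 31.000°), engaged; cmd=(15.500, 3.000, 30.000°) → follower=(114.500, -35.000, 19.000°)
step 3: Δleader=(-15.000, 2.000, -8.000°), disengaged; cmd=(0,0,0) → follower holds at (114.500, -35.000, 19.000°)
step 4: Δleader=(-7.000, -11.000, 37.000°), engaged; cmd=(-20.500, -33.000, 36.000°) → follower=(94.000, -68.000, 55.000°)

80.500 13.000 -37.000
99.000 -38.000 -11.000
114.500 -35.000 19.000
114.500 -35.000 19.000
94.000 -68.000 55.000
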